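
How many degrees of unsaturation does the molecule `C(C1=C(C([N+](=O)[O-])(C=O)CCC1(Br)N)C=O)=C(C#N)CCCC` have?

8

Molecular formula from the SMILES: C15H18BrN3O4.
DoU = (2C + 2 + N − H − X)/2 = (2·15 + 2 + 3 − 18 − 1)/2 = 16/2 = 8.
(Structurally: 1 ring(s) + 7 π bond(s) = 8.)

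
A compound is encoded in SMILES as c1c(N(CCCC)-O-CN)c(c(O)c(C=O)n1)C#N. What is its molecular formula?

C12H16N4O3

Heavy atoms from the SMILES: 12 C, 4 N, 3 O.
Implicit hydrogens by atom environment:
  4 × C: 2 H each → 8
  4 × C (aromatic): no H
  2 × N: no H
  2 × O: no H
  1 × C: 3 H
  1 × C (aromatic): 1 H
  1 × C: 1 H
  1 × C: no H
  1 × N: 2 H
  1 × N (aromatic): no H
  1 × O: 1 H
  Total hydrogens = 16.
Molecular formula: C12H16N4O3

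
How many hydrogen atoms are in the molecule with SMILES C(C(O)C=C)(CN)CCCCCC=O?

21

Hydrogens are implicit in SMILES; fill each atom to its normal valence:
  7 × C: 2 H each → 14
  4 × C: 1 H each → 4
  1 × N: 2 H
  1 × O: 1 H
  1 × O: no H
  Total hydrogens = 21.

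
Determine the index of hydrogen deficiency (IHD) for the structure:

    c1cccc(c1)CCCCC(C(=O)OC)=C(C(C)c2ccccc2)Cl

Molecular formula from the SMILES: C22H25ClO2.
DoU = (2C + 2 + N − H − X)/2 = (2·22 + 2 + 0 − 25 − 1)/2 = 20/2 = 10.
(Structurally: 2 ring(s) + 8 π bond(s) = 10.)

10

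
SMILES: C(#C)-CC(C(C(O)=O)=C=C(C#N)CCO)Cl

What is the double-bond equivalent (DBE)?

Molecular formula from the SMILES: C11H10ClNO3.
DoU = (2C + 2 + N − H − X)/2 = (2·11 + 2 + 1 − 10 − 1)/2 = 14/2 = 7.
(Structurally: 0 ring(s) + 7 π bond(s) = 7.)

7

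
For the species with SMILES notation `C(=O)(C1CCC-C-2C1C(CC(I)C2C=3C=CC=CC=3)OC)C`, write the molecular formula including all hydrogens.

Heavy atoms from the SMILES: 19 C, 1 I, 2 O.
Implicit hydrogens by atom environment:
  6 × C: 1 H each → 6
  5 × C (aromatic): 1 H each → 5
  4 × C: 2 H each → 8
  2 × C: 3 H each → 6
  2 × O: no H
  1 × C (aromatic): no H
  1 × C: no H
  1 × I: no H
  Total hydrogens = 25.
Molecular formula: C19H25IO2

C19H25IO2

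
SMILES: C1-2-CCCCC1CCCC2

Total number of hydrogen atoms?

18

Hydrogens are implicit in SMILES; fill each atom to its normal valence:
  8 × C: 2 H each → 16
  2 × C: 1 H each → 2
  Total hydrogens = 18.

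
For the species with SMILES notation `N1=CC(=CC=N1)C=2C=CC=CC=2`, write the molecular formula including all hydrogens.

C10H8N2

Heavy atoms from the SMILES: 10 C, 2 N.
Implicit hydrogens by atom environment:
  8 × C (aromatic): 1 H each → 8
  2 × C (aromatic): no H
  2 × N (aromatic): no H
  Total hydrogens = 8.
Molecular formula: C10H8N2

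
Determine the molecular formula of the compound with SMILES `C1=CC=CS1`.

C4H4S

Heavy atoms from the SMILES: 4 C, 1 S.
Implicit hydrogens by atom environment:
  4 × C (aromatic): 1 H each → 4
  1 × S (aromatic): no H
  Total hydrogens = 4.
Molecular formula: C4H4S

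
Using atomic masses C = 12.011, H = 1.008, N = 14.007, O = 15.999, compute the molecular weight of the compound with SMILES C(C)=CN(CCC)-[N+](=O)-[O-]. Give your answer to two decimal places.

Molecular formula: C6H12N2O2.
M = 6×12.011 + 12×1.008 + 2×14.007 + 2×15.999 = 144.17 g/mol.

144.17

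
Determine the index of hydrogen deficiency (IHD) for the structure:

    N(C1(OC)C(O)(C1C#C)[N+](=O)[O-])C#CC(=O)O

Molecular formula from the SMILES: C9H8N2O6.
DoU = (2C + 2 + N − H − X)/2 = (2·9 + 2 + 2 − 8 − 0)/2 = 14/2 = 7.
(Structurally: 1 ring(s) + 6 π bond(s) = 7.)

7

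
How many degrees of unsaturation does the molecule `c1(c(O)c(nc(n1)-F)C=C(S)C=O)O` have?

6

Molecular formula from the SMILES: C7H5FN2O3S.
DoU = (2C + 2 + N − H − X)/2 = (2·7 + 2 + 2 − 5 − 1)/2 = 12/2 = 6.
(Structurally: 1 ring(s) + 5 π bond(s) = 6.)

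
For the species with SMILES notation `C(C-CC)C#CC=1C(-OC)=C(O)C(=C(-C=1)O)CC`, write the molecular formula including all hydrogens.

C15H20O3

Heavy atoms from the SMILES: 15 C, 3 O.
Implicit hydrogens by atom environment:
  5 × C (aromatic): no H
  4 × C: 2 H each → 8
  3 × C: 3 H each → 9
  2 × C: no H
  2 × O: 1 H each → 2
  1 × C (aromatic): 1 H
  1 × O: no H
  Total hydrogens = 20.
Molecular formula: C15H20O3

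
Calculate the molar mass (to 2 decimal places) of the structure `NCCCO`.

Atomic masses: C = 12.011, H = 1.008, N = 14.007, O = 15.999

Molecular formula: C3H9NO.
M = 3×12.011 + 9×1.008 + 1×14.007 + 1×15.999 = 75.11 g/mol.

75.11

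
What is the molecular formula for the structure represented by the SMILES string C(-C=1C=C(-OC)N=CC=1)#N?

C7H6N2O

Heavy atoms from the SMILES: 7 C, 2 N, 1 O.
Implicit hydrogens by atom environment:
  3 × C (aromatic): 1 H each → 3
  2 × C (aromatic): no H
  1 × C: 3 H
  1 × C: no H
  1 × N (aromatic): no H
  1 × N: no H
  1 × O: no H
  Total hydrogens = 6.
Molecular formula: C7H6N2O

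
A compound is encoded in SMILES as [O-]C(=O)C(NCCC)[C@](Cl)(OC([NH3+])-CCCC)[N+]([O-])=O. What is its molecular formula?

C11H22ClN3O5

Heavy atoms from the SMILES: 11 C, 1 Cl, 3 N, 5 O.
Implicit hydrogens by atom environment:
  5 × C: 2 H each → 10
  3 × O: no H
  2 × C: 3 H each → 6
  2 × C: 1 H each → 2
  2 × C: no H
  2 × O (charge -1): no H
  1 × Cl: no H
  1 × N (charge +1): 3 H
  1 × N: 1 H
  1 × N (charge +1): no H
  Total hydrogens = 22.
Molecular formula: C11H22ClN3O5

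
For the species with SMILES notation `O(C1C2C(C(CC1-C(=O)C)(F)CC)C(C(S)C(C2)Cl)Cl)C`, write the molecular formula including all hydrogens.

Heavy atoms from the SMILES: 15 C, 2 Cl, 1 F, 2 O, 1 S.
Implicit hydrogens by atom environment:
  7 × C: 1 H each → 7
  3 × C: 3 H each → 9
  3 × C: 2 H each → 6
  2 × C: no H
  2 × Cl: no H
  2 × O: no H
  1 × F: no H
  1 × S: 1 H
  Total hydrogens = 23.
Molecular formula: C15H23Cl2FO2S

C15H23Cl2FO2S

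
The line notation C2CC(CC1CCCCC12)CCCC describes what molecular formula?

C14H26

Heavy atoms from the SMILES: 14 C.
Implicit hydrogens by atom environment:
  10 × C: 2 H each → 20
  3 × C: 1 H each → 3
  1 × C: 3 H
  Total hydrogens = 26.
Molecular formula: C14H26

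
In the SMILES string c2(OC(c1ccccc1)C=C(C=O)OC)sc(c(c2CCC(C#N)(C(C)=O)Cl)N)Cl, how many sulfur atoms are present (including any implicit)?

The symbol for sulfur appears 1 time in the SMILES.

1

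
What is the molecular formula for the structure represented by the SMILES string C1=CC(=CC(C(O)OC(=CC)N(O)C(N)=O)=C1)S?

C11H14N2O4S

Heavy atoms from the SMILES: 11 C, 2 N, 4 O, 1 S.
Implicit hydrogens by atom environment:
  4 × C (aromatic): 1 H each → 4
  2 × C: 1 H each → 2
  2 × C: no H
  2 × C (aromatic): no H
  2 × O: 1 H each → 2
  2 × O: no H
  1 × C: 3 H
  1 × N: 2 H
  1 × N: no H
  1 × S: 1 H
  Total hydrogens = 14.
Molecular formula: C11H14N2O4S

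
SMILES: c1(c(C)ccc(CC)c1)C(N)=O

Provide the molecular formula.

Heavy atoms from the SMILES: 10 C, 1 N, 1 O.
Implicit hydrogens by atom environment:
  3 × C (aromatic): 1 H each → 3
  3 × C (aromatic): no H
  2 × C: 3 H each → 6
  1 × C: 2 H
  1 × C: no H
  1 × N: 2 H
  1 × O: no H
  Total hydrogens = 13.
Molecular formula: C10H13NO

C10H13NO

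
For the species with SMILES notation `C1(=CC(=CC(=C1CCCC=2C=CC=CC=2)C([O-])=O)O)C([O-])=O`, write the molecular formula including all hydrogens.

Heavy atoms from the SMILES: 17 C, 5 O.
Implicit hydrogens by atom environment:
  7 × C (aromatic): 1 H each → 7
  5 × C (aromatic): no H
  3 × C: 2 H each → 6
  2 × C: no H
  2 × O: no H
  2 × O (charge -1): no H
  1 × O: 1 H
  Total hydrogens = 14.
Net charge -2.
Molecular formula: [C17H14O5]2-

[C17H14O5]2-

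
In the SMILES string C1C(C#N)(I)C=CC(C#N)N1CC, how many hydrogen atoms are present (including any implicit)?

Hydrogens are implicit in SMILES; fill each atom to its normal valence:
  3 × C: 1 H each → 3
  3 × C: no H
  3 × N: no H
  2 × C: 2 H each → 4
  1 × C: 3 H
  1 × I: no H
  Total hydrogens = 10.

10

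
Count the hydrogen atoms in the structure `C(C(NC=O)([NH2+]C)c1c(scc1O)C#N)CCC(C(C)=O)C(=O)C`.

Hydrogens are implicit in SMILES; fill each atom to its normal valence:
  4 × C: no H
  3 × C: 3 H each → 9
  3 × C: 2 H each → 6
  3 × C (aromatic): no H
  3 × O: no H
  2 × C: 1 H each → 2
  1 × C (aromatic): 1 H
  1 × N (charge +1): 2 H
  1 × N: 1 H
  1 × N: no H
  1 × O: 1 H
  1 × S (aromatic): no H
  Total hydrogens = 22.

22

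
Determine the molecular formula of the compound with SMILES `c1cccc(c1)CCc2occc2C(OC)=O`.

C14H14O3

Heavy atoms from the SMILES: 14 C, 3 O.
Implicit hydrogens by atom environment:
  7 × C (aromatic): 1 H each → 7
  3 × C (aromatic): no H
  2 × C: 2 H each → 4
  2 × O: no H
  1 × C: 3 H
  1 × C: no H
  1 × O (aromatic): no H
  Total hydrogens = 14.
Molecular formula: C14H14O3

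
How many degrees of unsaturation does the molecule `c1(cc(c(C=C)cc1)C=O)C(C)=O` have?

Molecular formula from the SMILES: C11H10O2.
DoU = (2C + 2 + N − H − X)/2 = (2·11 + 2 + 0 − 10 − 0)/2 = 14/2 = 7.
(Structurally: 1 ring(s) + 6 π bond(s) = 7.)

7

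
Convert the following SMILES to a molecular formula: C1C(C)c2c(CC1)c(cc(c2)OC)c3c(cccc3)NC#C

Heavy atoms from the SMILES: 20 C, 1 N, 1 O.
Implicit hydrogens by atom environment:
  6 × C (aromatic): 1 H each → 6
  6 × C (aromatic): no H
  3 × C: 2 H each → 6
  2 × C: 3 H each → 6
  2 × C: 1 H each → 2
  1 × C: no H
  1 × N: 1 H
  1 × O: no H
  Total hydrogens = 21.
Molecular formula: C20H21NO

C20H21NO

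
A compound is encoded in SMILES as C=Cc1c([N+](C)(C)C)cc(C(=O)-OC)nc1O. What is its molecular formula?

C12H17N2O3+

Heavy atoms from the SMILES: 12 C, 2 N, 3 O.
Implicit hydrogens by atom environment:
  4 × C: 3 H each → 12
  4 × C (aromatic): no H
  2 × O: no H
  1 × C: 2 H
  1 × C (aromatic): 1 H
  1 × C: 1 H
  1 × C: no H
  1 × N (aromatic): no H
  1 × N (charge +1): no H
  1 × O: 1 H
  Total hydrogens = 17.
Net charge +1.
Molecular formula: C12H17N2O3+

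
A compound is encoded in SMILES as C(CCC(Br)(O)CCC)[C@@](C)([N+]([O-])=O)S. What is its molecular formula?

C9H18BrNO3S

Heavy atoms from the SMILES: 1 Br, 9 C, 1 N, 3 O, 1 S.
Implicit hydrogens by atom environment:
  5 × C: 2 H each → 10
  2 × C: 3 H each → 6
  2 × C: no H
  1 × Br: no H
  1 × N (charge +1): no H
  1 × O: 1 H
  1 × O: no H
  1 × O (charge -1): no H
  1 × S: 1 H
  Total hydrogens = 18.
Molecular formula: C9H18BrNO3S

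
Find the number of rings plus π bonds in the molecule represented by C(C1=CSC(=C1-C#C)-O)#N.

7

Molecular formula from the SMILES: C7H3NOS.
DoU = (2C + 2 + N − H − X)/2 = (2·7 + 2 + 1 − 3 − 0)/2 = 14/2 = 7.
(Structurally: 1 ring(s) + 6 π bond(s) = 7.)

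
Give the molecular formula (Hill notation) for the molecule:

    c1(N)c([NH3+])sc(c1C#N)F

Heavy atoms from the SMILES: 5 C, 1 F, 3 N, 1 S.
Implicit hydrogens by atom environment:
  4 × C (aromatic): no H
  1 × C: no H
  1 × F: no H
  1 × N (charge +1): 3 H
  1 × N: 2 H
  1 × N: no H
  1 × S (aromatic): no H
  Total hydrogens = 5.
Net charge +1.
Molecular formula: C5H5FN3S+

C5H5FN3S+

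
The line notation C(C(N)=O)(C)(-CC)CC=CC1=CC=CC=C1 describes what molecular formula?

Heavy atoms from the SMILES: 14 C, 1 N, 1 O.
Implicit hydrogens by atom environment:
  5 × C (aromatic): 1 H each → 5
  2 × C: 3 H each → 6
  2 × C: 2 H each → 4
  2 × C: 1 H each → 2
  2 × C: no H
  1 × C (aromatic): no H
  1 × N: 2 H
  1 × O: no H
  Total hydrogens = 19.
Molecular formula: C14H19NO

C14H19NO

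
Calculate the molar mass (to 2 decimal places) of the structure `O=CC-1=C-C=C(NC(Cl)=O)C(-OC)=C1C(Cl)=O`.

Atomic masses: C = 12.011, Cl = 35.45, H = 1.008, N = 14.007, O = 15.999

Molecular formula: C10H7Cl2NO4.
M = 10×12.011 + 2×35.45 + 7×1.008 + 1×14.007 + 4×15.999 = 276.07 g/mol.

276.07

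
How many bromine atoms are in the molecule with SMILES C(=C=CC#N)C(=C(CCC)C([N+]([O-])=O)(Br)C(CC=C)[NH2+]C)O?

1

The symbol for bromine appears 1 time in the SMILES.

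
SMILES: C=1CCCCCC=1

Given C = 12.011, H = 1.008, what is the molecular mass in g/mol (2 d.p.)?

96.17

Molecular formula: C7H12.
M = 7×12.011 + 12×1.008 = 96.17 g/mol.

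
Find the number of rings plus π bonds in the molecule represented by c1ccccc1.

Molecular formula from the SMILES: C6H6.
DoU = (2C + 2 + N − H − X)/2 = (2·6 + 2 + 0 − 6 − 0)/2 = 8/2 = 4.
(Structurally: 1 ring(s) + 3 π bond(s) = 4.)

4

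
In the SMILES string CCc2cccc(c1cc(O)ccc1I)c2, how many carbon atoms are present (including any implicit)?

The symbol for carbon appears 14 times in the SMILES. Lowercase c denotes aromatic carbon and counts toward C.

14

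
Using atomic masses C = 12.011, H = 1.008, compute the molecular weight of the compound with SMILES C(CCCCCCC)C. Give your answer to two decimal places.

128.26

Molecular formula: C9H20.
M = 9×12.011 + 20×1.008 = 128.26 g/mol.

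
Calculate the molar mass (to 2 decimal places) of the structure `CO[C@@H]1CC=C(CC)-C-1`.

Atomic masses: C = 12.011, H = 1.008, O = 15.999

126.20

Molecular formula: C8H14O.
M = 8×12.011 + 14×1.008 + 1×15.999 = 126.20 g/mol.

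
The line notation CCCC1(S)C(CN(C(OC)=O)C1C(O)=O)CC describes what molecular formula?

Heavy atoms from the SMILES: 12 C, 1 N, 4 O, 1 S.
Implicit hydrogens by atom environment:
  4 × C: 2 H each → 8
  3 × C: 3 H each → 9
  3 × C: no H
  3 × O: no H
  2 × C: 1 H each → 2
  1 × N: no H
  1 × O: 1 H
  1 × S: 1 H
  Total hydrogens = 21.
Molecular formula: C12H21NO4S

C12H21NO4S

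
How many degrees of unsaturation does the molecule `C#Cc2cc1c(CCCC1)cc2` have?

7

Molecular formula from the SMILES: C12H12.
DoU = (2C + 2 + N − H − X)/2 = (2·12 + 2 + 0 − 12 − 0)/2 = 14/2 = 7.
(Structurally: 2 ring(s) + 5 π bond(s) = 7.)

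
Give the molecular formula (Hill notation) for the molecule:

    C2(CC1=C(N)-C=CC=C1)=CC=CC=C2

Heavy atoms from the SMILES: 13 C, 1 N.
Implicit hydrogens by atom environment:
  9 × C (aromatic): 1 H each → 9
  3 × C (aromatic): no H
  1 × C: 2 H
  1 × N: 2 H
  Total hydrogens = 13.
Molecular formula: C13H13N

C13H13N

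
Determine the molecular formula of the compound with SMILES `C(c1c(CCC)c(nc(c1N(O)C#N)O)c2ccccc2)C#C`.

C18H17N3O2

Heavy atoms from the SMILES: 18 C, 3 N, 2 O.
Implicit hydrogens by atom environment:
  6 × C (aromatic): no H
  5 × C (aromatic): 1 H each → 5
  3 × C: 2 H each → 6
  2 × C: no H
  2 × N: no H
  2 × O: 1 H each → 2
  1 × C: 3 H
  1 × C: 1 H
  1 × N (aromatic): no H
  Total hydrogens = 17.
Molecular formula: C18H17N3O2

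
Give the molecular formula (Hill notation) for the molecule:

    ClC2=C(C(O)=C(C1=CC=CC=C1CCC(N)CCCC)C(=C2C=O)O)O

Heavy atoms from the SMILES: 20 C, 1 Cl, 1 N, 4 O.
Implicit hydrogens by atom environment:
  8 × C (aromatic): no H
  5 × C: 2 H each → 10
  4 × C (aromatic): 1 H each → 4
  3 × O: 1 H each → 3
  2 × C: 1 H each → 2
  1 × C: 3 H
  1 × Cl: no H
  1 × N: 2 H
  1 × O: no H
  Total hydrogens = 24.
Molecular formula: C20H24ClNO4

C20H24ClNO4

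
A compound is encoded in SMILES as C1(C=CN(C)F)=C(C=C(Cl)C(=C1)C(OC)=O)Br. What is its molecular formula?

Heavy atoms from the SMILES: 1 Br, 11 C, 1 Cl, 1 F, 1 N, 2 O.
Implicit hydrogens by atom environment:
  4 × C (aromatic): no H
  2 × C: 3 H each → 6
  2 × C (aromatic): 1 H each → 2
  2 × C: 1 H each → 2
  2 × O: no H
  1 × Br: no H
  1 × C: no H
  1 × Cl: no H
  1 × F: no H
  1 × N: no H
  Total hydrogens = 10.
Molecular formula: C11H10BrClFNO2

C11H10BrClFNO2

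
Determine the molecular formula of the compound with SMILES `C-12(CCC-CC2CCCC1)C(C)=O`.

C12H20O

Heavy atoms from the SMILES: 12 C, 1 O.
Implicit hydrogens by atom environment:
  8 × C: 2 H each → 16
  2 × C: no H
  1 × C: 3 H
  1 × C: 1 H
  1 × O: no H
  Total hydrogens = 20.
Molecular formula: C12H20O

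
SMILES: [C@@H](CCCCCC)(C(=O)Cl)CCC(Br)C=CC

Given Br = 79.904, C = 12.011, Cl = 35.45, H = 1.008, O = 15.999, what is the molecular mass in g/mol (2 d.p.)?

Molecular formula: C14H24BrClO.
M = 1×79.904 + 14×12.011 + 1×35.45 + 24×1.008 + 1×15.999 = 323.70 g/mol.

323.70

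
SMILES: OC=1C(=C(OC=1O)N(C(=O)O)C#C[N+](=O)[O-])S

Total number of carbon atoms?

The symbol for carbon appears 7 times in the SMILES.

7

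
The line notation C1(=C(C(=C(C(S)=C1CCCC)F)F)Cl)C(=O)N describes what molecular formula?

C11H12ClF2NOS

Heavy atoms from the SMILES: 11 C, 1 Cl, 2 F, 1 N, 1 O, 1 S.
Implicit hydrogens by atom environment:
  6 × C (aromatic): no H
  3 × C: 2 H each → 6
  2 × F: no H
  1 × C: 3 H
  1 × C: no H
  1 × Cl: no H
  1 × N: 2 H
  1 × O: no H
  1 × S: 1 H
  Total hydrogens = 12.
Molecular formula: C11H12ClF2NOS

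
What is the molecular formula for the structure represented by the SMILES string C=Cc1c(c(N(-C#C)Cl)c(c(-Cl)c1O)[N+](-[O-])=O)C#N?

C11H5Cl2N3O3

Heavy atoms from the SMILES: 11 C, 2 Cl, 3 N, 3 O.
Implicit hydrogens by atom environment:
  6 × C (aromatic): no H
  2 × C: 1 H each → 2
  2 × C: no H
  2 × Cl: no H
  2 × N: no H
  1 × C: 2 H
  1 × N (charge +1): no H
  1 × O: 1 H
  1 × O: no H
  1 × O (charge -1): no H
  Total hydrogens = 5.
Molecular formula: C11H5Cl2N3O3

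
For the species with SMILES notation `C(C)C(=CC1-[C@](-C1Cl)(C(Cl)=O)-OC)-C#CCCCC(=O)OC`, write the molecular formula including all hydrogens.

C16H20Cl2O4

Heavy atoms from the SMILES: 16 C, 2 Cl, 4 O.
Implicit hydrogens by atom environment:
  6 × C: no H
  4 × C: 2 H each → 8
  4 × O: no H
  3 × C: 3 H each → 9
  3 × C: 1 H each → 3
  2 × Cl: no H
  Total hydrogens = 20.
Molecular formula: C16H20Cl2O4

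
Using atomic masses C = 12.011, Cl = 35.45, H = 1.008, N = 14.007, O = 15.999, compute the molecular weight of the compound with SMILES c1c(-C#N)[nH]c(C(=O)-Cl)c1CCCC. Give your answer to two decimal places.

210.66

Molecular formula: C10H11ClN2O.
M = 10×12.011 + 1×35.45 + 11×1.008 + 2×14.007 + 1×15.999 = 210.66 g/mol.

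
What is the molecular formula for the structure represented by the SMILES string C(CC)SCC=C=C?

C7H12S

Heavy atoms from the SMILES: 7 C, 1 S.
Implicit hydrogens by atom environment:
  4 × C: 2 H each → 8
  1 × C: 3 H
  1 × C: 1 H
  1 × C: no H
  1 × S: no H
  Total hydrogens = 12.
Molecular formula: C7H12S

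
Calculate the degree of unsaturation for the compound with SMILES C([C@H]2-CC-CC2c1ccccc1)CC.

5

Molecular formula from the SMILES: C14H20.
DoU = (2C + 2 + N − H − X)/2 = (2·14 + 2 + 0 − 20 − 0)/2 = 10/2 = 5.
(Structurally: 2 ring(s) + 3 π bond(s) = 5.)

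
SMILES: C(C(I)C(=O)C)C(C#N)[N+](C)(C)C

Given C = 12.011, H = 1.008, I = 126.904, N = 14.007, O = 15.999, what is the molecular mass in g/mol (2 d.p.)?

295.14

Molecular formula: C9H16IN2O+.
M = 9×12.011 + 16×1.008 + 1×126.904 + 2×14.007 + 1×15.999 = 295.14 g/mol.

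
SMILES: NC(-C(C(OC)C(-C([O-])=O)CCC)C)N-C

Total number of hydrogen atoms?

23

Hydrogens are implicit in SMILES; fill each atom to its normal valence:
  4 × C: 3 H each → 12
  4 × C: 1 H each → 4
  2 × C: 2 H each → 4
  2 × O: no H
  1 × C: no H
  1 × N: 2 H
  1 × N: 1 H
  1 × O (charge -1): no H
  Total hydrogens = 23.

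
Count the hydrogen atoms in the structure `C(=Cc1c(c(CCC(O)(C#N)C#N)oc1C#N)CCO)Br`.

12

Hydrogens are implicit in SMILES; fill each atom to its normal valence:
  4 × C: 2 H each → 8
  4 × C (aromatic): no H
  4 × C: no H
  3 × N: no H
  2 × C: 1 H each → 2
  2 × O: 1 H each → 2
  1 × Br: no H
  1 × O (aromatic): no H
  Total hydrogens = 12.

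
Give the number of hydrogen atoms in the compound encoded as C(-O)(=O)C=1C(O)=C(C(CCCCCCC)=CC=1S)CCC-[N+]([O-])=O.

25

Hydrogens are implicit in SMILES; fill each atom to its normal valence:
  9 × C: 2 H each → 18
  5 × C (aromatic): no H
  2 × O: 1 H each → 2
  2 × O: no H
  1 × C: 3 H
  1 × C (aromatic): 1 H
  1 × C: no H
  1 × N (charge +1): no H
  1 × O (charge -1): no H
  1 × S: 1 H
  Total hydrogens = 25.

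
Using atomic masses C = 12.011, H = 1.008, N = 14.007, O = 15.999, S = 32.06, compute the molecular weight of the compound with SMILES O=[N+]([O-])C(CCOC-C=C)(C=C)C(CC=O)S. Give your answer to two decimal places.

259.32

Molecular formula: C11H17NO4S.
M = 11×12.011 + 17×1.008 + 1×14.007 + 4×15.999 + 1×32.06 = 259.32 g/mol.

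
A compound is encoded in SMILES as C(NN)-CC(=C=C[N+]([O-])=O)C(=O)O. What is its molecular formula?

C6H9N3O4

Heavy atoms from the SMILES: 6 C, 3 N, 4 O.
Implicit hydrogens by atom environment:
  3 × C: no H
  2 × C: 2 H each → 4
  2 × O: no H
  1 × C: 1 H
  1 × N: 2 H
  1 × N: 1 H
  1 × N (charge +1): no H
  1 × O: 1 H
  1 × O (charge -1): no H
  Total hydrogens = 9.
Molecular formula: C6H9N3O4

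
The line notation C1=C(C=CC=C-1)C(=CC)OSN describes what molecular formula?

C9H11NOS

Heavy atoms from the SMILES: 9 C, 1 N, 1 O, 1 S.
Implicit hydrogens by atom environment:
  5 × C (aromatic): 1 H each → 5
  1 × C: 3 H
  1 × C: 1 H
  1 × C: no H
  1 × C (aromatic): no H
  1 × N: 2 H
  1 × O: no H
  1 × S: no H
  Total hydrogens = 11.
Molecular formula: C9H11NOS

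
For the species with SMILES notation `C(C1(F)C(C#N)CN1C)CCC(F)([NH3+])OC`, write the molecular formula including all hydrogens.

C10H18F2N3O+

Heavy atoms from the SMILES: 10 C, 2 F, 3 N, 1 O.
Implicit hydrogens by atom environment:
  4 × C: 2 H each → 8
  3 × C: no H
  2 × C: 3 H each → 6
  2 × F: no H
  2 × N: no H
  1 × C: 1 H
  1 × N (charge +1): 3 H
  1 × O: no H
  Total hydrogens = 18.
Net charge +1.
Molecular formula: C10H18F2N3O+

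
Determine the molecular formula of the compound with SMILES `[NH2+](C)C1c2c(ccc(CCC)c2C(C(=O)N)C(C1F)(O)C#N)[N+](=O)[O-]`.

Heavy atoms from the SMILES: 16 C, 1 F, 4 N, 4 O.
Implicit hydrogens by atom environment:
  4 × C (aromatic): no H
  3 × C: 1 H each → 3
  3 × C: no H
  2 × C: 3 H each → 6
  2 × C: 2 H each → 4
  2 × C (aromatic): 1 H each → 2
  2 × O: no H
  1 × F: no H
  1 × N: 2 H
  1 × N (charge +1): 2 H
  1 × N: no H
  1 × N (charge +1): no H
  1 × O: 1 H
  1 × O (charge -1): no H
  Total hydrogens = 20.
Net charge +1.
Molecular formula: C16H20FN4O4+

C16H20FN4O4+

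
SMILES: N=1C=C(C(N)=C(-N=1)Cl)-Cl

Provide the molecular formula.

C4H3Cl2N3

Heavy atoms from the SMILES: 4 C, 2 Cl, 3 N.
Implicit hydrogens by atom environment:
  3 × C (aromatic): no H
  2 × Cl: no H
  2 × N (aromatic): no H
  1 × C (aromatic): 1 H
  1 × N: 2 H
  Total hydrogens = 3.
Molecular formula: C4H3Cl2N3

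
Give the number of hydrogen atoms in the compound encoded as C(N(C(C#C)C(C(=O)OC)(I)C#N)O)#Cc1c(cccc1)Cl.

10

Hydrogens are implicit in SMILES; fill each atom to its normal valence:
  6 × C: no H
  4 × C (aromatic): 1 H each → 4
  2 × C: 1 H each → 2
  2 × C (aromatic): no H
  2 × N: no H
  2 × O: no H
  1 × C: 3 H
  1 × Cl: no H
  1 × I: no H
  1 × O: 1 H
  Total hydrogens = 10.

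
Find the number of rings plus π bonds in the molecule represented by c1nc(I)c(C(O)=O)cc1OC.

Molecular formula from the SMILES: C7H6INO3.
DoU = (2C + 2 + N − H − X)/2 = (2·7 + 2 + 1 − 6 − 1)/2 = 10/2 = 5.
(Structurally: 1 ring(s) + 4 π bond(s) = 5.)

5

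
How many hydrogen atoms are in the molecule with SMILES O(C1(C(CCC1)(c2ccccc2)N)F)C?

16

Hydrogens are implicit in SMILES; fill each atom to its normal valence:
  5 × C (aromatic): 1 H each → 5
  3 × C: 2 H each → 6
  2 × C: no H
  1 × C: 3 H
  1 × C (aromatic): no H
  1 × F: no H
  1 × N: 2 H
  1 × O: no H
  Total hydrogens = 16.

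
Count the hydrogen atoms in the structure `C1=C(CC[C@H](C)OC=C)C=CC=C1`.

16

Hydrogens are implicit in SMILES; fill each atom to its normal valence:
  5 × C (aromatic): 1 H each → 5
  3 × C: 2 H each → 6
  2 × C: 1 H each → 2
  1 × C: 3 H
  1 × C (aromatic): no H
  1 × O: no H
  Total hydrogens = 16.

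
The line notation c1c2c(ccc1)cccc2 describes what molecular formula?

Heavy atoms from the SMILES: 10 C.
Implicit hydrogens by atom environment:
  8 × C (aromatic): 1 H each → 8
  2 × C (aromatic): no H
  Total hydrogens = 8.
Molecular formula: C10H8

C10H8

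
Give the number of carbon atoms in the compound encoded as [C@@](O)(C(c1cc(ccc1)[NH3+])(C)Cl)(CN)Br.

10

The symbol for carbon appears 10 times in the SMILES. Lowercase c denotes aromatic carbon and counts toward C.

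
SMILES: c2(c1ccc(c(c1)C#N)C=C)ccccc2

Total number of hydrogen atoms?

Hydrogens are implicit in SMILES; fill each atom to its normal valence:
  8 × C (aromatic): 1 H each → 8
  4 × C (aromatic): no H
  1 × C: 2 H
  1 × C: 1 H
  1 × C: no H
  1 × N: no H
  Total hydrogens = 11.

11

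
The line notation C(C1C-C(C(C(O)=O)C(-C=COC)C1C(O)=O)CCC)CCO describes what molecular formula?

Heavy atoms from the SMILES: 17 C, 6 O.
Implicit hydrogens by atom environment:
  7 × C: 1 H each → 7
  6 × C: 2 H each → 12
  3 × O: 1 H each → 3
  3 × O: no H
  2 × C: 3 H each → 6
  2 × C: no H
  Total hydrogens = 28.
Molecular formula: C17H28O6

C17H28O6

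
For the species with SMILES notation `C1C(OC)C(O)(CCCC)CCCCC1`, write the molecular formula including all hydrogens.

Heavy atoms from the SMILES: 13 C, 2 O.
Implicit hydrogens by atom environment:
  9 × C: 2 H each → 18
  2 × C: 3 H each → 6
  1 × C: 1 H
  1 × C: no H
  1 × O: 1 H
  1 × O: no H
  Total hydrogens = 26.
Molecular formula: C13H26O2

C13H26O2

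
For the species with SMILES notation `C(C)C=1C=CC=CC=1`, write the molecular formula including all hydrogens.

C8H10

Heavy atoms from the SMILES: 8 C.
Implicit hydrogens by atom environment:
  5 × C (aromatic): 1 H each → 5
  1 × C: 3 H
  1 × C: 2 H
  1 × C (aromatic): no H
  Total hydrogens = 10.
Molecular formula: C8H10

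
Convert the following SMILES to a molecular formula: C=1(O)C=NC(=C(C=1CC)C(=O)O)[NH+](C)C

C10H15N2O3+

Heavy atoms from the SMILES: 10 C, 2 N, 3 O.
Implicit hydrogens by atom environment:
  4 × C (aromatic): no H
  3 × C: 3 H each → 9
  2 × O: 1 H each → 2
  1 × C: 2 H
  1 × C (aromatic): 1 H
  1 × C: no H
  1 × N (charge +1): 1 H
  1 × N (aromatic): no H
  1 × O: no H
  Total hydrogens = 15.
Net charge +1.
Molecular formula: C10H15N2O3+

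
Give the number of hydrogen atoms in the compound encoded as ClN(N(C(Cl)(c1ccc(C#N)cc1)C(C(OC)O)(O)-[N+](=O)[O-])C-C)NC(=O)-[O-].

16

Hydrogens are implicit in SMILES; fill each atom to its normal valence:
  4 × C (aromatic): 1 H each → 4
  4 × C: no H
  3 × N: no H
  3 × O: no H
  2 × C: 3 H each → 6
  2 × C (aromatic): no H
  2 × Cl: no H
  2 × O: 1 H each → 2
  2 × O (charge -1): no H
  1 × C: 2 H
  1 × C: 1 H
  1 × N: 1 H
  1 × N (charge +1): no H
  Total hydrogens = 16.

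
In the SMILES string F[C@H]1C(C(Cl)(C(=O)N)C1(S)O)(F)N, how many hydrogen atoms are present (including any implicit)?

Hydrogens are implicit in SMILES; fill each atom to its normal valence:
  4 × C: no H
  2 × F: no H
  2 × N: 2 H each → 4
  1 × C: 1 H
  1 × Cl: no H
  1 × O: 1 H
  1 × O: no H
  1 × S: 1 H
  Total hydrogens = 7.

7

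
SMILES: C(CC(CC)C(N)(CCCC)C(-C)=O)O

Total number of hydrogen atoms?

25

Hydrogens are implicit in SMILES; fill each atom to its normal valence:
  6 × C: 2 H each → 12
  3 × C: 3 H each → 9
  2 × C: no H
  1 × C: 1 H
  1 × N: 2 H
  1 × O: 1 H
  1 × O: no H
  Total hydrogens = 25.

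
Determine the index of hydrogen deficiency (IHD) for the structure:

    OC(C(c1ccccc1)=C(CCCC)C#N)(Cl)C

Molecular formula from the SMILES: C15H18ClNO.
DoU = (2C + 2 + N − H − X)/2 = (2·15 + 2 + 1 − 18 − 1)/2 = 14/2 = 7.
(Structurally: 1 ring(s) + 6 π bond(s) = 7.)

7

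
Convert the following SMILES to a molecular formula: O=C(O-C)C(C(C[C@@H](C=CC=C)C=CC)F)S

Heavy atoms from the SMILES: 13 C, 1 F, 2 O, 1 S.
Implicit hydrogens by atom environment:
  8 × C: 1 H each → 8
  2 × C: 3 H each → 6
  2 × C: 2 H each → 4
  2 × O: no H
  1 × C: no H
  1 × F: no H
  1 × S: 1 H
  Total hydrogens = 19.
Molecular formula: C13H19FO2S

C13H19FO2S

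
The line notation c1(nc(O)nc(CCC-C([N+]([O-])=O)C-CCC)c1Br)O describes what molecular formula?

C12H18BrN3O4

Heavy atoms from the SMILES: 1 Br, 12 C, 3 N, 4 O.
Implicit hydrogens by atom environment:
  6 × C: 2 H each → 12
  4 × C (aromatic): no H
  2 × N (aromatic): no H
  2 × O: 1 H each → 2
  1 × Br: no H
  1 × C: 3 H
  1 × C: 1 H
  1 × N (charge +1): no H
  1 × O: no H
  1 × O (charge -1): no H
  Total hydrogens = 18.
Molecular formula: C12H18BrN3O4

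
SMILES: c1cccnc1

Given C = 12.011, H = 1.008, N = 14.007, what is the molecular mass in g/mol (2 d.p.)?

79.10

Molecular formula: C5H5N.
M = 5×12.011 + 5×1.008 + 1×14.007 = 79.10 g/mol.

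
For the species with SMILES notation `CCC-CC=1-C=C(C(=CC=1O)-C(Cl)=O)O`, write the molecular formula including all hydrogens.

Heavy atoms from the SMILES: 11 C, 1 Cl, 3 O.
Implicit hydrogens by atom environment:
  4 × C (aromatic): no H
  3 × C: 2 H each → 6
  2 × C (aromatic): 1 H each → 2
  2 × O: 1 H each → 2
  1 × C: 3 H
  1 × C: no H
  1 × Cl: no H
  1 × O: no H
  Total hydrogens = 13.
Molecular formula: C11H13ClO3

C11H13ClO3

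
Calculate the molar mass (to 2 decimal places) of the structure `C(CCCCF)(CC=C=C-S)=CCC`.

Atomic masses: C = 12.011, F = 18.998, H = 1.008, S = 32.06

214.34

Molecular formula: C12H19FS.
M = 12×12.011 + 1×18.998 + 19×1.008 + 1×32.06 = 214.34 g/mol.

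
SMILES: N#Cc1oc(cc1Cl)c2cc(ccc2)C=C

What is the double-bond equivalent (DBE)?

Molecular formula from the SMILES: C13H8ClNO.
DoU = (2C + 2 + N − H − X)/2 = (2·13 + 2 + 1 − 8 − 1)/2 = 20/2 = 10.
(Structurally: 2 ring(s) + 8 π bond(s) = 10.)

10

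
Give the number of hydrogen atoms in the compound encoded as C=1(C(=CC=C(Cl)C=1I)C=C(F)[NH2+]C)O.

Hydrogens are implicit in SMILES; fill each atom to its normal valence:
  4 × C (aromatic): no H
  2 × C (aromatic): 1 H each → 2
  1 × C: 3 H
  1 × C: 1 H
  1 × C: no H
  1 × Cl: no H
  1 × F: no H
  1 × I: no H
  1 × N (charge +1): 2 H
  1 × O: 1 H
  Total hydrogens = 9.

9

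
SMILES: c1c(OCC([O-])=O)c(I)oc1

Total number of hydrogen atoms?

4

Hydrogens are implicit in SMILES; fill each atom to its normal valence:
  2 × C (aromatic): 1 H each → 2
  2 × C (aromatic): no H
  2 × O: no H
  1 × C: 2 H
  1 × C: no H
  1 × I: no H
  1 × O (aromatic): no H
  1 × O (charge -1): no H
  Total hydrogens = 4.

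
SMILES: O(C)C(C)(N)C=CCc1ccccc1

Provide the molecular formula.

Heavy atoms from the SMILES: 12 C, 1 N, 1 O.
Implicit hydrogens by atom environment:
  5 × C (aromatic): 1 H each → 5
  2 × C: 3 H each → 6
  2 × C: 1 H each → 2
  1 × C: 2 H
  1 × C: no H
  1 × C (aromatic): no H
  1 × N: 2 H
  1 × O: no H
  Total hydrogens = 17.
Molecular formula: C12H17NO

C12H17NO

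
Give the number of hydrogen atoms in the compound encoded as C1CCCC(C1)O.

12

Hydrogens are implicit in SMILES; fill each atom to its normal valence:
  5 × C: 2 H each → 10
  1 × C: 1 H
  1 × O: 1 H
  Total hydrogens = 12.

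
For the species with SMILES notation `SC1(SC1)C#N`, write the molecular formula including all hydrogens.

C3H3NS2

Heavy atoms from the SMILES: 3 C, 1 N, 2 S.
Implicit hydrogens by atom environment:
  2 × C: no H
  1 × C: 2 H
  1 × N: no H
  1 × S: 1 H
  1 × S: no H
  Total hydrogens = 3.
Molecular formula: C3H3NS2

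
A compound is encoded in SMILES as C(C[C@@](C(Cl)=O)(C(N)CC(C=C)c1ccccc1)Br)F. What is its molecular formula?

Heavy atoms from the SMILES: 1 Br, 15 C, 1 Cl, 1 F, 1 N, 1 O.
Implicit hydrogens by atom environment:
  5 × C (aromatic): 1 H each → 5
  4 × C: 2 H each → 8
  3 × C: 1 H each → 3
  2 × C: no H
  1 × Br: no H
  1 × C (aromatic): no H
  1 × Cl: no H
  1 × F: no H
  1 × N: 2 H
  1 × O: no H
  Total hydrogens = 18.
Molecular formula: C15H18BrClFNO

C15H18BrClFNO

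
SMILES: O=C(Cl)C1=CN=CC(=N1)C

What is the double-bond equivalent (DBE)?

5

Molecular formula from the SMILES: C6H5ClN2O.
DoU = (2C + 2 + N − H − X)/2 = (2·6 + 2 + 2 − 5 − 1)/2 = 10/2 = 5.
(Structurally: 1 ring(s) + 4 π bond(s) = 5.)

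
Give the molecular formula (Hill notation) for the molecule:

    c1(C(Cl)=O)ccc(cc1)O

C7H5ClO2

Heavy atoms from the SMILES: 7 C, 1 Cl, 2 O.
Implicit hydrogens by atom environment:
  4 × C (aromatic): 1 H each → 4
  2 × C (aromatic): no H
  1 × C: no H
  1 × Cl: no H
  1 × O: 1 H
  1 × O: no H
  Total hydrogens = 5.
Molecular formula: C7H5ClO2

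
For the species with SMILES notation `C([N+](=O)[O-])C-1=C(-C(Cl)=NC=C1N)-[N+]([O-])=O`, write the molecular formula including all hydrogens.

C6H5ClN4O4

Heavy atoms from the SMILES: 6 C, 1 Cl, 4 N, 4 O.
Implicit hydrogens by atom environment:
  4 × C (aromatic): no H
  2 × N (charge +1): no H
  2 × O: no H
  2 × O (charge -1): no H
  1 × C: 2 H
  1 × C (aromatic): 1 H
  1 × Cl: no H
  1 × N: 2 H
  1 × N (aromatic): no H
  Total hydrogens = 5.
Molecular formula: C6H5ClN4O4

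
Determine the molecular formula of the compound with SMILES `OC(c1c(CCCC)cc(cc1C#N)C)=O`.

Heavy atoms from the SMILES: 13 C, 1 N, 2 O.
Implicit hydrogens by atom environment:
  4 × C (aromatic): no H
  3 × C: 2 H each → 6
  2 × C: 3 H each → 6
  2 × C (aromatic): 1 H each → 2
  2 × C: no H
  1 × N: no H
  1 × O: 1 H
  1 × O: no H
  Total hydrogens = 15.
Molecular formula: C13H15NO2

C13H15NO2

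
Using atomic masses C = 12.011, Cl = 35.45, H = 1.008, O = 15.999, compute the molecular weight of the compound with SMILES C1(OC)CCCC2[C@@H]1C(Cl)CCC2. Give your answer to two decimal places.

202.72

Molecular formula: C11H19ClO.
M = 11×12.011 + 1×35.45 + 19×1.008 + 1×15.999 = 202.72 g/mol.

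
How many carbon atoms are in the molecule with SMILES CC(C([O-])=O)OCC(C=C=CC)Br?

9

The symbol for carbon appears 9 times in the SMILES.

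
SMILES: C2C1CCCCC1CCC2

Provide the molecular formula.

Heavy atoms from the SMILES: 10 C.
Implicit hydrogens by atom environment:
  8 × C: 2 H each → 16
  2 × C: 1 H each → 2
  Total hydrogens = 18.
Molecular formula: C10H18

C10H18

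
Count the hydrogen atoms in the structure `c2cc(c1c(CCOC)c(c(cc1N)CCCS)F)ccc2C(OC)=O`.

Hydrogens are implicit in SMILES; fill each atom to its normal valence:
  7 × C (aromatic): no H
  5 × C: 2 H each → 10
  5 × C (aromatic): 1 H each → 5
  3 × O: no H
  2 × C: 3 H each → 6
  1 × C: no H
  1 × F: no H
  1 × N: 2 H
  1 × S: 1 H
  Total hydrogens = 24.

24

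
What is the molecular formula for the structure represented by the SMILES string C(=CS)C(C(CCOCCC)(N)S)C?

C10H21NOS2

Heavy atoms from the SMILES: 10 C, 1 N, 1 O, 2 S.
Implicit hydrogens by atom environment:
  4 × C: 2 H each → 8
  3 × C: 1 H each → 3
  2 × C: 3 H each → 6
  2 × S: 1 H each → 2
  1 × C: no H
  1 × N: 2 H
  1 × O: no H
  Total hydrogens = 21.
Molecular formula: C10H21NOS2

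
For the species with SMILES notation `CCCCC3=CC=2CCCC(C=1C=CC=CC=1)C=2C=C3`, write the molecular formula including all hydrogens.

Heavy atoms from the SMILES: 20 C.
Implicit hydrogens by atom environment:
  8 × C (aromatic): 1 H each → 8
  6 × C: 2 H each → 12
  4 × C (aromatic): no H
  1 × C: 3 H
  1 × C: 1 H
  Total hydrogens = 24.
Molecular formula: C20H24

C20H24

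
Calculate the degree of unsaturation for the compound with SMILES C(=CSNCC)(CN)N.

Molecular formula from the SMILES: C5H13N3S.
DoU = (2C + 2 + N − H − X)/2 = (2·5 + 2 + 3 − 13 − 0)/2 = 2/2 = 1.
(Structurally: 0 ring(s) + 1 π bond(s) = 1.)

1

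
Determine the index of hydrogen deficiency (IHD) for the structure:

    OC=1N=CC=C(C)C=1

Molecular formula from the SMILES: C6H7NO.
DoU = (2C + 2 + N − H − X)/2 = (2·6 + 2 + 1 − 7 − 0)/2 = 8/2 = 4.
(Structurally: 1 ring(s) + 3 π bond(s) = 4.)

4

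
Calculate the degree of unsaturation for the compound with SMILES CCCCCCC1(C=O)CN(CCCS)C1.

Molecular formula from the SMILES: C13H25NOS.
DoU = (2C + 2 + N − H − X)/2 = (2·13 + 2 + 1 − 25 − 0)/2 = 4/2 = 2.
(Structurally: 1 ring(s) + 1 π bond(s) = 2.)

2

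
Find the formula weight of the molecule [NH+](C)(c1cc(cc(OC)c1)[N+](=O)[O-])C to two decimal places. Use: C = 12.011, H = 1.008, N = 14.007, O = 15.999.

197.21

Molecular formula: C9H13N2O3+.
M = 9×12.011 + 13×1.008 + 2×14.007 + 3×15.999 = 197.21 g/mol.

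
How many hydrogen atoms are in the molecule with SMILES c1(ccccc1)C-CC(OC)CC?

18

Hydrogens are implicit in SMILES; fill each atom to its normal valence:
  5 × C (aromatic): 1 H each → 5
  3 × C: 2 H each → 6
  2 × C: 3 H each → 6
  1 × C: 1 H
  1 × C (aromatic): no H
  1 × O: no H
  Total hydrogens = 18.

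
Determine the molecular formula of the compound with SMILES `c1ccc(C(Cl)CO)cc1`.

C8H9ClO

Heavy atoms from the SMILES: 8 C, 1 Cl, 1 O.
Implicit hydrogens by atom environment:
  5 × C (aromatic): 1 H each → 5
  1 × C: 2 H
  1 × C: 1 H
  1 × C (aromatic): no H
  1 × Cl: no H
  1 × O: 1 H
  Total hydrogens = 9.
Molecular formula: C8H9ClO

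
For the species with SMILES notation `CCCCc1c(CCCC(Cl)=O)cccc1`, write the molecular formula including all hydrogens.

C14H19ClO

Heavy atoms from the SMILES: 14 C, 1 Cl, 1 O.
Implicit hydrogens by atom environment:
  6 × C: 2 H each → 12
  4 × C (aromatic): 1 H each → 4
  2 × C (aromatic): no H
  1 × C: 3 H
  1 × C: no H
  1 × Cl: no H
  1 × O: no H
  Total hydrogens = 19.
Molecular formula: C14H19ClO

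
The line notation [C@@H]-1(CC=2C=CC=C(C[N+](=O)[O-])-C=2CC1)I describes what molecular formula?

C11H12INO2

Heavy atoms from the SMILES: 11 C, 1 I, 1 N, 2 O.
Implicit hydrogens by atom environment:
  4 × C: 2 H each → 8
  3 × C (aromatic): 1 H each → 3
  3 × C (aromatic): no H
  1 × C: 1 H
  1 × I: no H
  1 × N (charge +1): no H
  1 × O: no H
  1 × O (charge -1): no H
  Total hydrogens = 12.
Molecular formula: C11H12INO2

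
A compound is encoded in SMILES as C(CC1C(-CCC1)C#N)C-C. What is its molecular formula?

C10H17N

Heavy atoms from the SMILES: 10 C, 1 N.
Implicit hydrogens by atom environment:
  6 × C: 2 H each → 12
  2 × C: 1 H each → 2
  1 × C: 3 H
  1 × C: no H
  1 × N: no H
  Total hydrogens = 17.
Molecular formula: C10H17N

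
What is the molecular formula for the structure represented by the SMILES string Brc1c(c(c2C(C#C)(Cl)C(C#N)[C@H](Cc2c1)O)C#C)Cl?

Heavy atoms from the SMILES: 1 Br, 15 C, 2 Cl, 1 N, 1 O.
Implicit hydrogens by atom environment:
  5 × C (aromatic): no H
  4 × C: 1 H each → 4
  4 × C: no H
  2 × Cl: no H
  1 × Br: no H
  1 × C: 2 H
  1 × C (aromatic): 1 H
  1 × N: no H
  1 × O: 1 H
  Total hydrogens = 8.
Molecular formula: C15H8BrCl2NO

C15H8BrCl2NO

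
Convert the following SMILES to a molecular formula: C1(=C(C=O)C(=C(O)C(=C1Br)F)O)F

C7H3BrF2O3

Heavy atoms from the SMILES: 1 Br, 7 C, 2 F, 3 O.
Implicit hydrogens by atom environment:
  6 × C (aromatic): no H
  2 × F: no H
  2 × O: 1 H each → 2
  1 × Br: no H
  1 × C: 1 H
  1 × O: no H
  Total hydrogens = 3.
Molecular formula: C7H3BrF2O3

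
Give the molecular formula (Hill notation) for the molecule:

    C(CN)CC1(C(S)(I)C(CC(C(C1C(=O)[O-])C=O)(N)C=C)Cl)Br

Heavy atoms from the SMILES: 1 Br, 14 C, 1 Cl, 1 I, 2 N, 3 O, 1 S.
Implicit hydrogens by atom environment:
  5 × C: 2 H each → 10
  5 × C: 1 H each → 5
  4 × C: no H
  2 × N: 2 H each → 4
  2 × O: no H
  1 × Br: no H
  1 × Cl: no H
  1 × I: no H
  1 × O (charge -1): no H
  1 × S: 1 H
  Total hydrogens = 20.
Net charge -1.
Molecular formula: C14H20BrClIN2O3S-

C14H20BrClIN2O3S-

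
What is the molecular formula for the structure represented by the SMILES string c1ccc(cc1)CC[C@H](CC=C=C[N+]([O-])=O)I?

Heavy atoms from the SMILES: 13 C, 1 I, 1 N, 2 O.
Implicit hydrogens by atom environment:
  5 × C (aromatic): 1 H each → 5
  3 × C: 2 H each → 6
  3 × C: 1 H each → 3
  1 × C: no H
  1 × C (aromatic): no H
  1 × I: no H
  1 × N (charge +1): no H
  1 × O: no H
  1 × O (charge -1): no H
  Total hydrogens = 14.
Molecular formula: C13H14INO2

C13H14INO2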